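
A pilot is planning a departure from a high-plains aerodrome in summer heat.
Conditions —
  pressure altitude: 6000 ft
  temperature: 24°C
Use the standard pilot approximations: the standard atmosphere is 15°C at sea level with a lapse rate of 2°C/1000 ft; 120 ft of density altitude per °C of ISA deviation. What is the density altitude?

ISA temperature at 6000 ft = 15 − 2 × (6000/1000) = 3°C.
ISA deviation = 24 − 3 = +21°C.
Density altitude = 6000 + 120 × (21) = 6000 + (+2520) = 8520 ft.

8520 ft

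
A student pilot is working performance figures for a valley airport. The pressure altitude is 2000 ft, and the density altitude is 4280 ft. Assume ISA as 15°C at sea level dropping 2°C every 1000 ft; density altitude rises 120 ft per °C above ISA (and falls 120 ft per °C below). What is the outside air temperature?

30°C

Density altitude − pressure altitude = 4280 − 2000 = +2280 ft.
At 120 ft/°C that is an ISA deviation of 2280/120 = +19°C.
ISA temperature at 2000 ft = 15 − 2 × (2000/1000) = 11°C.
OAT = ISA + deviation = 11 + (+19) = 30°C.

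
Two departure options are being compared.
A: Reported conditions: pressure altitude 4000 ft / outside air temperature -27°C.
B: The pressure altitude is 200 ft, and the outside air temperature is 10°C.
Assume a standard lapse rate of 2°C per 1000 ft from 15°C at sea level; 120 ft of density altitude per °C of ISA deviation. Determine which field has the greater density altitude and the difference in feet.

A: ISA temp = 7°C, deviation -34°C, DA = 4000 + 120 × (-34) = -80 ft.
B: ISA temp = 14.6°C, deviation -4.6°C, DA = 200 + 120 × (-4.6) = -352 ft.
A is higher by -80 − (-352) = 272 ft.

A by 272 ft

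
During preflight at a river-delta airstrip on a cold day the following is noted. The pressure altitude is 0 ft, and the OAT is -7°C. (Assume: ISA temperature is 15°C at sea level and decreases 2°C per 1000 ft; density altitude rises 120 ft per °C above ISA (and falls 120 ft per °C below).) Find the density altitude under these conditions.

-2640 ft

ISA temperature at 0 ft = 15 − 2 × (0/1000) = 15°C.
ISA deviation = -7 − 15 = -22°C.
Density altitude = 0 + 120 × (-22) = 0 + (-2640) = -2640 ft.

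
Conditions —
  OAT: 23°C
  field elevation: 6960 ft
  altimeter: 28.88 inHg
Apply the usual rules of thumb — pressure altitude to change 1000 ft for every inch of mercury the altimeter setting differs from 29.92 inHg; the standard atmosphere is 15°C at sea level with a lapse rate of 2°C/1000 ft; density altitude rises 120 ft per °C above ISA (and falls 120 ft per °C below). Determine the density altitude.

Pressure altitude = 6960 + (29.92 − 28.88) × 1000 = 6960 + (+1040) = 8000 ft.
ISA temperature at 8000 ft = 15 − 2 × (8000/1000) = -1°C.
ISA deviation = 23 − (-1) = +24°C.
Density altitude = 8000 + 120 × (24) = 10880 ft.

10880 ft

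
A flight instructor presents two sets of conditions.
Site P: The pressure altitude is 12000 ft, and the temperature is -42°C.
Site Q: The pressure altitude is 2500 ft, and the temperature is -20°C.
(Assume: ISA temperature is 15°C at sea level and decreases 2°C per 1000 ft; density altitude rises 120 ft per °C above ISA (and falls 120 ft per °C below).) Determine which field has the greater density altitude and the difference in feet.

Site P: ISA temp = -9°C, deviation -33°C, DA = 12000 + 120 × (-33) = 8040 ft.
Site Q: ISA temp = 10°C, deviation -30°C, DA = 2500 + 120 × (-30) = -1100 ft.
Site P is higher by 8040 − (-1100) = 9140 ft.

Site P by 9140 ft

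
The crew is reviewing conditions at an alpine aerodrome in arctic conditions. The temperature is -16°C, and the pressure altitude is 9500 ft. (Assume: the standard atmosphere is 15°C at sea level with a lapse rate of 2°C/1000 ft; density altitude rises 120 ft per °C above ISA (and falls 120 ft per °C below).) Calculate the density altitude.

8060 ft

ISA temperature at 9500 ft = 15 − 2 × (9500/1000) = -4°C.
ISA deviation = -16 − (-4) = -12°C.
Density altitude = 9500 + 120 × (-12) = 9500 + (-1440) = 8060 ft.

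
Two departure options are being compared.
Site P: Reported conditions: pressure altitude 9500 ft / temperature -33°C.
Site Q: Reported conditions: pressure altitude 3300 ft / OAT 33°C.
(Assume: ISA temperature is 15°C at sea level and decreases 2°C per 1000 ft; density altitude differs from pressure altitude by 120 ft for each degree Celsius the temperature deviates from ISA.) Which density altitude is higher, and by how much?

Site P: ISA temp = -4°C, deviation -29°C, DA = 9500 + 120 × (-29) = 6020 ft.
Site Q: ISA temp = 8.4°C, deviation +24.6°C, DA = 3300 + 120 × 24.6 = 6252 ft.
Site Q is higher by 6252 − 6020 = 232 ft.

Site Q by 232 ft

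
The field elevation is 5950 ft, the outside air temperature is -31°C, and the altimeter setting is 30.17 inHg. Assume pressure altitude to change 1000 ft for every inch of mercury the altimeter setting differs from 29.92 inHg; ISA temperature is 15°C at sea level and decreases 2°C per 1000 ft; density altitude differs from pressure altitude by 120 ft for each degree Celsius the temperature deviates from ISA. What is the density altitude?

Pressure altitude = 5950 + (29.92 − 30.17) × 1000 = 5950 + (-250) = 5700 ft.
ISA temperature at 5700 ft = 15 − 2 × (5700/1000) = 3.6°C.
ISA deviation = -31 − 3.6 = -34.6°C.
Density altitude = 5700 + 120 × (-34.6) = 1548 ft.

1548 ft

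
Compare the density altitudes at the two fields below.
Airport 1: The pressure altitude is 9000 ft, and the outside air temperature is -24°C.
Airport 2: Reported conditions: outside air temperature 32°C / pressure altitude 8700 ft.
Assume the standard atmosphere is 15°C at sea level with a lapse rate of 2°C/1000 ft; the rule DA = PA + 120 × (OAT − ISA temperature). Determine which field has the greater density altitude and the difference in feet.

Airport 2 by 6348 ft

Airport 1: ISA temp = -3°C, deviation -21°C, DA = 9000 + 120 × (-21) = 6480 ft.
Airport 2: ISA temp = -2.4°C, deviation +34.4°C, DA = 8700 + 120 × 34.4 = 12828 ft.
Airport 2 is higher by 12828 − 6480 = 6348 ft.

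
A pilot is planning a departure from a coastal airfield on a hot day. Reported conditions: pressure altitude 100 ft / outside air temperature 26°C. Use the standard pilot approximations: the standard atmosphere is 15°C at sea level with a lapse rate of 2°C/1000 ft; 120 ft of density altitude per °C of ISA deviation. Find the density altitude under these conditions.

ISA temperature at 100 ft = 15 − 2 × (100/1000) = 14.8°C.
ISA deviation = 26 − 14.8 = +11.2°C.
Density altitude = 100 + 120 × (11.2) = 100 + (+1344) = 1444 ft.

1444 ft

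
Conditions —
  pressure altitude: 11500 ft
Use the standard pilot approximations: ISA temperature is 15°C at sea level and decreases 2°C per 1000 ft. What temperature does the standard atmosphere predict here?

-8°C

ISA temperature = 15 − 2 × (11500/1000) = 15 − 23 = -8°C.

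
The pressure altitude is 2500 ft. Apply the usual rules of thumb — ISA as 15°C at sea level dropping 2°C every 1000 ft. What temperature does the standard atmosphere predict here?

10°C

ISA temperature = 15 − 2 × (2500/1000) = 15 − 5 = 10°C.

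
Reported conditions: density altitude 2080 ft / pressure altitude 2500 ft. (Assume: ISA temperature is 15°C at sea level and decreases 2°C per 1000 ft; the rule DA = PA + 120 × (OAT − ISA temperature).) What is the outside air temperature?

6.5°C

Density altitude − pressure altitude = 2080 − 2500 = -420 ft.
At 120 ft/°C that is an ISA deviation of -420/120 = -3.5°C.
ISA temperature at 2500 ft = 15 − 2 × (2500/1000) = 10°C.
OAT = ISA + deviation = 10 + (-3.5) = 6.5°C.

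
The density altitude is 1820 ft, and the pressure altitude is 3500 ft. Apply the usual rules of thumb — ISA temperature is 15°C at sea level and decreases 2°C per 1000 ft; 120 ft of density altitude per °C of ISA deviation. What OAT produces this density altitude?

-6°C

Density altitude − pressure altitude = 1820 − 3500 = -1680 ft.
At 120 ft/°C that is an ISA deviation of -1680/120 = -14°C.
ISA temperature at 3500 ft = 15 − 2 × (3500/1000) = 8°C.
OAT = ISA + deviation = 8 + (-14) = -6°C.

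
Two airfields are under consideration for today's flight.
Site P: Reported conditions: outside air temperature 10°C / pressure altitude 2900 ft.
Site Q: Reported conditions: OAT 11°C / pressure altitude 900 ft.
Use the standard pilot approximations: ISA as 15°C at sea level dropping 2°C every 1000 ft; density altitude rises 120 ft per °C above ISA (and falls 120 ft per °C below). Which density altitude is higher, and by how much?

Site P: ISA temp = 9.2°C, deviation +0.8°C, DA = 2900 + 120 × 0.8 = 2996 ft.
Site Q: ISA temp = 13.2°C, deviation -2.2°C, DA = 900 + 120 × (-2.2) = 636 ft.
Site P is higher by 2996 − 636 = 2360 ft.

Site P by 2360 ft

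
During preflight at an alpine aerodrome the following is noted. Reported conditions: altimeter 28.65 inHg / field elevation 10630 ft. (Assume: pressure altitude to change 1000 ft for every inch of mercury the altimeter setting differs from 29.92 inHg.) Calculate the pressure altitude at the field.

11900 ft

Pressure correction = (29.92 − 28.65) × 1000 = +1270 ft.
Pressure altitude = 10630 + (+1270) = 11900 ft.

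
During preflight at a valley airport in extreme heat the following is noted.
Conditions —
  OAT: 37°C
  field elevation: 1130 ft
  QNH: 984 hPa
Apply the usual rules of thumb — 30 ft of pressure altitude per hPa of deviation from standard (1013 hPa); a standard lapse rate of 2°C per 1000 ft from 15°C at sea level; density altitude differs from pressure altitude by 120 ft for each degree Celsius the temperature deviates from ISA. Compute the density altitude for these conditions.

5120 ft

Pressure altitude = 1130 + (1013 − 984) × 30 = 1130 + (+870) = 2000 ft.
ISA temperature at 2000 ft = 15 − 2 × (2000/1000) = 11°C.
ISA deviation = 37 − 11 = +26°C.
Density altitude = 2000 + 120 × (26) = 5120 ft.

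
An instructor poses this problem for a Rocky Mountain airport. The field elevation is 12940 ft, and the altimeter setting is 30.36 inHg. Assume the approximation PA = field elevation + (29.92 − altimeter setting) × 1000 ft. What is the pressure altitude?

Pressure correction = (29.92 − 30.36) × 1000 = -440 ft.
Pressure altitude = 12940 + (-440) = 12500 ft.

12500 ft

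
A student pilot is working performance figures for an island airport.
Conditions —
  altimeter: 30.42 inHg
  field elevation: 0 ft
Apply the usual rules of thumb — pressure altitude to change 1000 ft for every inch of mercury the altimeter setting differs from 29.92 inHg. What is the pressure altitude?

Pressure correction = (29.92 − 30.42) × 1000 = -500 ft.
Pressure altitude = 0 + (-500) = -500 ft.

-500 ft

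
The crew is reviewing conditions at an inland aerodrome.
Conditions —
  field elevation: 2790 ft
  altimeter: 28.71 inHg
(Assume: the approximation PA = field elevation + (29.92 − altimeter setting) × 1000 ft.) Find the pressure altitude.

Pressure correction = (29.92 − 28.71) × 1000 = +1210 ft.
Pressure altitude = 2790 + (+1210) = 4000 ft.

4000 ft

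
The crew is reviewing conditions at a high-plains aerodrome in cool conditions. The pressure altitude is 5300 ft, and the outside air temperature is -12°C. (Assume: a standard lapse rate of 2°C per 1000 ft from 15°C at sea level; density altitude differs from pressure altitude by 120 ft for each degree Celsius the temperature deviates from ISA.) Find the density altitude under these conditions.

3332 ft

ISA temperature at 5300 ft = 15 − 2 × (5300/1000) = 4.4°C.
ISA deviation = -12 − 4.4 = -16.4°C.
Density altitude = 5300 + 120 × (-16.4) = 5300 + (-1968) = 3332 ft.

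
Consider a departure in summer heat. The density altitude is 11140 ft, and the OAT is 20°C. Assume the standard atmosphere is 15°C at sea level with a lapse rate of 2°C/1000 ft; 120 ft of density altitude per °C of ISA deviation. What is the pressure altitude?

8500 ft

DA = PA + 120 × (OAT − (15 − 2·PA/1000)) = PA + 120·OAT − 1800 + 0.24·PA = 1.24·PA + 120·OAT − 1800.
So 1.24·PA = 11140 − 120 × 20 + 1800 = 10540.
PA = 10540 / 1.24 = 8500 ft.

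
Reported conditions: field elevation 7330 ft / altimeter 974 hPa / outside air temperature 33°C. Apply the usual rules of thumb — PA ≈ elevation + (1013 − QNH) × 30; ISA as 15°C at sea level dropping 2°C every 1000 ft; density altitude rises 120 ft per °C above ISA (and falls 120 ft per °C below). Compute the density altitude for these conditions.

Pressure altitude = 7330 + (1013 − 974) × 30 = 7330 + (+1170) = 8500 ft.
ISA temperature at 8500 ft = 15 − 2 × (8500/1000) = -2°C.
ISA deviation = 33 − (-2) = +35°C.
Density altitude = 8500 + 120 × (35) = 12700 ft.

12700 ft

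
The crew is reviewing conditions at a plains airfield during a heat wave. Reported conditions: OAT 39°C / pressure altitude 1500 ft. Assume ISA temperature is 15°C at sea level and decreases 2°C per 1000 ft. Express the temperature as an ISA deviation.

ISA+27°C

ISA temperature at 1500 ft = 15 − 2 × (1500/1000) = 12°C.
Deviation = OAT − ISA = 39 − 12 = +27°C.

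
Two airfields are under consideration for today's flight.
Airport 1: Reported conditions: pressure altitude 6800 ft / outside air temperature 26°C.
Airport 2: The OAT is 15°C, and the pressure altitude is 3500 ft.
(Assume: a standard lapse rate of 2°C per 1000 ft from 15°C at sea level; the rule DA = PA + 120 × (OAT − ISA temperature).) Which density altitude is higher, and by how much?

Airport 1: ISA temp = 1.4°C, deviation +24.6°C, DA = 6800 + 120 × 24.6 = 9752 ft.
Airport 2: ISA temp = 8°C, deviation +7°C, DA = 3500 + 120 × 7 = 4340 ft.
Airport 1 is higher by 9752 − 4340 = 5412 ft.

Airport 1 by 5412 ft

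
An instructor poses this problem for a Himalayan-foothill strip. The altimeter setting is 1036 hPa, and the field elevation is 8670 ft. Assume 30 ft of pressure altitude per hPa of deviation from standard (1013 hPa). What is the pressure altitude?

7980 ft

Pressure correction = (1013 − 1036) × 30 = -690 ft.
Pressure altitude = 8670 + (-690) = 7980 ft.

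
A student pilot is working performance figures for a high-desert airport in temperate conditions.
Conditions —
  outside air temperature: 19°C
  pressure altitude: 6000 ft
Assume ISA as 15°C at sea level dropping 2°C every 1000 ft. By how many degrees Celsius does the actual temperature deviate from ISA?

ISA+16°C

ISA temperature at 6000 ft = 15 − 2 × (6000/1000) = 3°C.
Deviation = OAT − ISA = 19 − 3 = +16°C.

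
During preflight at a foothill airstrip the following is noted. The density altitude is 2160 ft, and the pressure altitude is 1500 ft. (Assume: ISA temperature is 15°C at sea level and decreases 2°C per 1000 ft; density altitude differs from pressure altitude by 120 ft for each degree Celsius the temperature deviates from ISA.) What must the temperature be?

Density altitude − pressure altitude = 2160 − 1500 = +660 ft.
At 120 ft/°C that is an ISA deviation of 660/120 = +5.5°C.
ISA temperature at 1500 ft = 15 − 2 × (1500/1000) = 12°C.
OAT = ISA + deviation = 12 + (+5.5) = 17.5°C.

17.5°C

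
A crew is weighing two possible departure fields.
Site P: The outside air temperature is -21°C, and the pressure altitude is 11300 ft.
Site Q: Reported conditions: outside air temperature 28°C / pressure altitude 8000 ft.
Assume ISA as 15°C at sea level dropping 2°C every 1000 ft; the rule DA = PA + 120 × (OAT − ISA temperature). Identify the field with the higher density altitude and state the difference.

Site P: ISA temp = -7.6°C, deviation -13.4°C, DA = 11300 + 120 × (-13.4) = 9692 ft.
Site Q: ISA temp = -1°C, deviation +29°C, DA = 8000 + 120 × 29 = 11480 ft.
Site Q is higher by 11480 − 9692 = 1788 ft.

Site Q by 1788 ft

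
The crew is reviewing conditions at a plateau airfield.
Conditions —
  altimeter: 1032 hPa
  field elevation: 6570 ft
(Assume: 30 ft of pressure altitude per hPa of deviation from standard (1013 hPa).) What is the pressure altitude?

6000 ft

Pressure correction = (1013 − 1032) × 30 = -570 ft.
Pressure altitude = 6570 + (-570) = 6000 ft.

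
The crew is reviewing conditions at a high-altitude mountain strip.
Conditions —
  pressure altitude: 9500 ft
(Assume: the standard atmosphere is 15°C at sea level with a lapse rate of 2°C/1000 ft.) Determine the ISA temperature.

ISA temperature = 15 − 2 × (9500/1000) = 15 − 19 = -4°C.

-4°C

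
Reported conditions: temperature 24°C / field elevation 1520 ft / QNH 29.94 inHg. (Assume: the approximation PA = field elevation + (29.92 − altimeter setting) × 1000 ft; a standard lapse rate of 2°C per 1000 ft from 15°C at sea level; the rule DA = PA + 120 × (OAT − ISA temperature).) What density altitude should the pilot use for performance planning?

2940 ft

Pressure altitude = 1520 + (29.92 − 29.94) × 1000 = 1520 + (-20) = 1500 ft.
ISA temperature at 1500 ft = 15 − 2 × (1500/1000) = 12°C.
ISA deviation = 24 − 12 = +12°C.
Density altitude = 1500 + 120 × (12) = 2940 ft.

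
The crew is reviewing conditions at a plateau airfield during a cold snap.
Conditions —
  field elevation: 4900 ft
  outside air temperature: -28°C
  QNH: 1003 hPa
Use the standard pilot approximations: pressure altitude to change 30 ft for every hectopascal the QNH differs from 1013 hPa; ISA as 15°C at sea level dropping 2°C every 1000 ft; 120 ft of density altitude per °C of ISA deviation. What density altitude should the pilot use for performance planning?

1288 ft

Pressure altitude = 4900 + (1013 − 1003) × 30 = 4900 + (+300) = 5200 ft.
ISA temperature at 5200 ft = 15 − 2 × (5200/1000) = 4.6°C.
ISA deviation = -28 − 4.6 = -32.6°C.
Density altitude = 5200 + 120 × (-32.6) = 1288 ft.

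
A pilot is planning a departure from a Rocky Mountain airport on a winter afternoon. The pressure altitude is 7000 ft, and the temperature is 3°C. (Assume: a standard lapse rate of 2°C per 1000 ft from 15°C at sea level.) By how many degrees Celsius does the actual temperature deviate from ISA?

ISA temperature at 7000 ft = 15 − 2 × (7000/1000) = 1°C.
Deviation = OAT − ISA = 3 − 1 = +2°C.

ISA+2°C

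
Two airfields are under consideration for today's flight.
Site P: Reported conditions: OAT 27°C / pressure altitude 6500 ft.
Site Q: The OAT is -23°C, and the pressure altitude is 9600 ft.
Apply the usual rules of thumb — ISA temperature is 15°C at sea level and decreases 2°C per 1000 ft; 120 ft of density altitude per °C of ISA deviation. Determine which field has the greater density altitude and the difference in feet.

Site P by 2156 ft

Site P: ISA temp = 2°C, deviation +25°C, DA = 6500 + 120 × 25 = 9500 ft.
Site Q: ISA temp = -4.2°C, deviation -18.8°C, DA = 9600 + 120 × (-18.8) = 7344 ft.
Site P is higher by 9500 − 7344 = 2156 ft.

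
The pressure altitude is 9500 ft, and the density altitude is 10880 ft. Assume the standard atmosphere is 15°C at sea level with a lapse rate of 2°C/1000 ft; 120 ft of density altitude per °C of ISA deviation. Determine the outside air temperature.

Density altitude − pressure altitude = 10880 − 9500 = +1380 ft.
At 120 ft/°C that is an ISA deviation of 1380/120 = +11.5°C.
ISA temperature at 9500 ft = 15 − 2 × (9500/1000) = -4°C.
OAT = ISA + deviation = -4 + (+11.5) = 7.5°C.

7.5°C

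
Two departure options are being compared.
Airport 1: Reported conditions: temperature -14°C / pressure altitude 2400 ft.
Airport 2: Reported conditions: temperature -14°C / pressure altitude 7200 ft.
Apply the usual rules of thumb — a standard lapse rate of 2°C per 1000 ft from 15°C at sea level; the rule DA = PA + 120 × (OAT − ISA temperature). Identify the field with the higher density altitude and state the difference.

Airport 1: ISA temp = 10.2°C, deviation -24.2°C, DA = 2400 + 120 × (-24.2) = -504 ft.
Airport 2: ISA temp = 0.6°C, deviation -14.6°C, DA = 7200 + 120 × (-14.6) = 5448 ft.
Airport 2 is higher by 5448 − (-504) = 5952 ft.

Airport 2 by 5952 ft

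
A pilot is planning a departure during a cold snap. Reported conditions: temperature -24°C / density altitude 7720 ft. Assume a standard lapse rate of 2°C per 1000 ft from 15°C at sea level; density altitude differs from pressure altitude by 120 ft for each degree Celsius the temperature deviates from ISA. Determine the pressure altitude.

DA = PA + 120 × (OAT − (15 − 2·PA/1000)) = PA + 120·OAT − 1800 + 0.24·PA = 1.24·PA + 120·OAT − 1800.
So 1.24·PA = 7720 − 120 × (-24) + 1800 = 12400.
PA = 12400 / 1.24 = 10000 ft.

10000 ft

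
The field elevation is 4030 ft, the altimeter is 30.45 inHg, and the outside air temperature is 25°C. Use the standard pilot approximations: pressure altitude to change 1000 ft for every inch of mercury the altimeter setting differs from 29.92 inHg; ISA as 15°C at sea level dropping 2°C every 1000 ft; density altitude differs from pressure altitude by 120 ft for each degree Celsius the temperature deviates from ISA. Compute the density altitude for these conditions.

5540 ft

Pressure altitude = 4030 + (29.92 − 30.45) × 1000 = 4030 + (-530) = 3500 ft.
ISA temperature at 3500 ft = 15 − 2 × (3500/1000) = 8°C.
ISA deviation = 25 − 8 = +17°C.
Density altitude = 3500 + 120 × (17) = 5540 ft.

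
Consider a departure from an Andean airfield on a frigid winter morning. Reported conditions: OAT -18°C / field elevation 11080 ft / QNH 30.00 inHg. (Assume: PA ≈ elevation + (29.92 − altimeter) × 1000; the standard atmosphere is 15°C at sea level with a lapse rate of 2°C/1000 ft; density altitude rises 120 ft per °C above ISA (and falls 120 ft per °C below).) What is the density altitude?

9680 ft

Pressure altitude = 11080 + (29.92 − 30.00) × 1000 = 11080 + (-80) = 11000 ft.
ISA temperature at 11000 ft = 15 − 2 × (11000/1000) = -7°C.
ISA deviation = -18 − (-7) = -11°C.
Density altitude = 11000 + 120 × (-11) = 9680 ft.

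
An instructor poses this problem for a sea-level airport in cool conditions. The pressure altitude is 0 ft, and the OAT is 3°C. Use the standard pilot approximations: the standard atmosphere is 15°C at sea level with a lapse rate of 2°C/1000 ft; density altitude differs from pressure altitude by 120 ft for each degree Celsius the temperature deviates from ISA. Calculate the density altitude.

-1440 ft

ISA temperature at 0 ft = 15 − 2 × (0/1000) = 15°C.
ISA deviation = 3 − 15 = -12°C.
Density altitude = 0 + 120 × (-12) = 0 + (-1440) = -1440 ft.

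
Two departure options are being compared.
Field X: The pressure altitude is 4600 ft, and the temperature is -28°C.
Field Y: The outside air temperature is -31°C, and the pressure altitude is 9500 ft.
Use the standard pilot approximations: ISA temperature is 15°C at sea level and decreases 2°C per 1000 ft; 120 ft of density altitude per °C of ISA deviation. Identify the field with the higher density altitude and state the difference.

Field Y by 5716 ft

Field X: ISA temp = 5.8°C, deviation -33.8°C, DA = 4600 + 120 × (-33.8) = 544 ft.
Field Y: ISA temp = -4°C, deviation -27°C, DA = 9500 + 120 × (-27) = 6260 ft.
Field Y is higher by 6260 − 544 = 5716 ft.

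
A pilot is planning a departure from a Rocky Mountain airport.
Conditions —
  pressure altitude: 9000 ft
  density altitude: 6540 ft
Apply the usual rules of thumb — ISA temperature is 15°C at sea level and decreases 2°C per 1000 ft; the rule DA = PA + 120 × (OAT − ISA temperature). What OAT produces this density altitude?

-23.5°C

Density altitude − pressure altitude = 6540 − 9000 = -2460 ft.
At 120 ft/°C that is an ISA deviation of -2460/120 = -20.5°C.
ISA temperature at 9000 ft = 15 − 2 × (9000/1000) = -3°C.
OAT = ISA + deviation = -3 + (-20.5) = -23.5°C.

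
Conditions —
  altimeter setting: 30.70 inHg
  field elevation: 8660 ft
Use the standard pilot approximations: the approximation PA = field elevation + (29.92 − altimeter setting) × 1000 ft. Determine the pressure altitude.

Pressure correction = (29.92 − 30.70) × 1000 = -780 ft.
Pressure altitude = 8660 + (-780) = 7880 ft.

7880 ft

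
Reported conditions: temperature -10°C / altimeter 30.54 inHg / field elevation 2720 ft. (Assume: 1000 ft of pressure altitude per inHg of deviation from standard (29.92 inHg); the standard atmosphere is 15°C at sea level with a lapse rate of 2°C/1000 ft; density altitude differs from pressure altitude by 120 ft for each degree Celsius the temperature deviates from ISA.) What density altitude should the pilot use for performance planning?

-396 ft

Pressure altitude = 2720 + (29.92 − 30.54) × 1000 = 2720 + (-620) = 2100 ft.
ISA temperature at 2100 ft = 15 − 2 × (2100/1000) = 10.8°C.
ISA deviation = -10 − 10.8 = -20.8°C.
Density altitude = 2100 + 120 × (-20.8) = -396 ft.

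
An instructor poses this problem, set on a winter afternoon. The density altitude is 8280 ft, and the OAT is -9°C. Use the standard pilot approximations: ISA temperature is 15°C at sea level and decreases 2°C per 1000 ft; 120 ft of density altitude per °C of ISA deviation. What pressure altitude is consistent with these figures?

DA = PA + 120 × (OAT − (15 − 2·PA/1000)) = PA + 120·OAT − 1800 + 0.24·PA = 1.24·PA + 120·OAT − 1800.
So 1.24·PA = 8280 − 120 × (-9) + 1800 = 11160.
PA = 11160 / 1.24 = 9000 ft.

9000 ft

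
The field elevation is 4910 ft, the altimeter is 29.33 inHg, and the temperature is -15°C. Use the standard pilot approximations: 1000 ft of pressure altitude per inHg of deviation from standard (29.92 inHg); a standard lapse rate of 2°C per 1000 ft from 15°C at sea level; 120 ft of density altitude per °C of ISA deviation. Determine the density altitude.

Pressure altitude = 4910 + (29.92 − 29.33) × 1000 = 4910 + (+590) = 5500 ft.
ISA temperature at 5500 ft = 15 − 2 × (5500/1000) = 4°C.
ISA deviation = -15 − 4 = -19°C.
Density altitude = 5500 + 120 × (-19) = 3220 ft.

3220 ft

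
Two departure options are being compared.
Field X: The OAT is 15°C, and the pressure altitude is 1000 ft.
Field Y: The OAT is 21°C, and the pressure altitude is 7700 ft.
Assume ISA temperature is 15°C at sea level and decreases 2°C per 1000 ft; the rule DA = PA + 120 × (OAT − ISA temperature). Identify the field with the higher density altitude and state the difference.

Field X: ISA temp = 13°C, deviation +2°C, DA = 1000 + 120 × 2 = 1240 ft.
Field Y: ISA temp = -0.4°C, deviation +21.4°C, DA = 7700 + 120 × 21.4 = 10268 ft.
Field Y is higher by 10268 − 1240 = 9028 ft.

Field Y by 9028 ft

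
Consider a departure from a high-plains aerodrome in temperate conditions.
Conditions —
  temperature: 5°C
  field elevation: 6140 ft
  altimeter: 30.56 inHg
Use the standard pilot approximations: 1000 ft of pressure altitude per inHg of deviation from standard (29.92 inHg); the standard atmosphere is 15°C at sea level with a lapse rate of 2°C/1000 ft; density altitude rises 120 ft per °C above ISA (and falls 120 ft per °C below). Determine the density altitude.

5620 ft

Pressure altitude = 6140 + (29.92 − 30.56) × 1000 = 6140 + (-640) = 5500 ft.
ISA temperature at 5500 ft = 15 − 2 × (5500/1000) = 4°C.
ISA deviation = 5 − 4 = +1°C.
Density altitude = 5500 + 120 × (1) = 5620 ft.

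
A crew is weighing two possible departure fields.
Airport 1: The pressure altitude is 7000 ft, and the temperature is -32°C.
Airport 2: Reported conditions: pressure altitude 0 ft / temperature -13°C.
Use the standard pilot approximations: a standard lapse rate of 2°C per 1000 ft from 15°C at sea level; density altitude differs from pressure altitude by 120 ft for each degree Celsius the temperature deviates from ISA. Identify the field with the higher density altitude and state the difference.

Airport 1 by 6400 ft

Airport 1: ISA temp = 1°C, deviation -33°C, DA = 7000 + 120 × (-33) = 3040 ft.
Airport 2: ISA temp = 15°C, deviation -28°C, DA = 0 + 120 × (-28) = -3360 ft.
Airport 1 is higher by 3040 − (-3360) = 6400 ft.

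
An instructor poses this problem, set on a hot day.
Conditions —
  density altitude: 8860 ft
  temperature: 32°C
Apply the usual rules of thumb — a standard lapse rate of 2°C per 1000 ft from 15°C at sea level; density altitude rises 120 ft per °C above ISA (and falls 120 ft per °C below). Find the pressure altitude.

DA = PA + 120 × (OAT − (15 − 2·PA/1000)) = PA + 120·OAT − 1800 + 0.24·PA = 1.24·PA + 120·OAT − 1800.
So 1.24·PA = 8860 − 120 × 32 + 1800 = 6820.
PA = 6820 / 1.24 = 5500 ft.

5500 ft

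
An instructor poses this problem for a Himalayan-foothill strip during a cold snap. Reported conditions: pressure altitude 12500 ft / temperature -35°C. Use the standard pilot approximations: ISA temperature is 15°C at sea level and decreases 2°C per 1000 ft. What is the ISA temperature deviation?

ISA-25°C

ISA temperature at 12500 ft = 15 − 2 × (12500/1000) = -10°C.
Deviation = OAT − ISA = -35 − (-10) = -25°C.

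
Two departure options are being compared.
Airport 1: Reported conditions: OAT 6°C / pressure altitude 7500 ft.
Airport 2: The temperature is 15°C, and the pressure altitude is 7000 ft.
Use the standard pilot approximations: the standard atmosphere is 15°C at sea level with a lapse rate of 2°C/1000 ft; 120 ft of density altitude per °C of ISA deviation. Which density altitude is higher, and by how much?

Airport 1: ISA temp = 0°C, deviation +6°C, DA = 7500 + 120 × 6 = 8220 ft.
Airport 2: ISA temp = 1°C, deviation +14°C, DA = 7000 + 120 × 14 = 8680 ft.
Airport 2 is higher by 8680 − 8220 = 460 ft.

Airport 2 by 460 ft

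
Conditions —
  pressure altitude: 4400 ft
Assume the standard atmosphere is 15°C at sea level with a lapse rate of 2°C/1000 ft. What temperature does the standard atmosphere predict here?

ISA temperature = 15 − 2 × (4400/1000) = 15 − 8.8 = 6.2°C.

6.2°C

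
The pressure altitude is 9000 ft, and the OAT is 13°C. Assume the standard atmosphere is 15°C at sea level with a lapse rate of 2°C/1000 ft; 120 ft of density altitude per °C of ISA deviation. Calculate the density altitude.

ISA temperature at 9000 ft = 15 − 2 × (9000/1000) = -3°C.
ISA deviation = 13 − (-3) = +16°C.
Density altitude = 9000 + 120 × (16) = 9000 + (+1920) = 10920 ft.

10920 ft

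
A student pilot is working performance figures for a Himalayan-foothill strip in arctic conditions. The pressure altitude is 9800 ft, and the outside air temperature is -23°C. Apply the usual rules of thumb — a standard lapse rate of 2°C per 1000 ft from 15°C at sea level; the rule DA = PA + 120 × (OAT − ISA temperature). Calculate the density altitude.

ISA temperature at 9800 ft = 15 − 2 × (9800/1000) = -4.6°C.
ISA deviation = -23 − (-4.6) = -18.4°C.
Density altitude = 9800 + 120 × (-18.4) = 9800 + (-2208) = 7592 ft.

7592 ft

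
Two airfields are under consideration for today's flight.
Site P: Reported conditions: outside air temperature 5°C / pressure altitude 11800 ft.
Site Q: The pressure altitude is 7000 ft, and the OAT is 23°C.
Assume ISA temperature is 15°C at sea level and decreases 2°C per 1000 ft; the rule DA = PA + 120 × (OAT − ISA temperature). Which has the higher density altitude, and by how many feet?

Site P: ISA temp = -8.6°C, deviation +13.6°C, DA = 11800 + 120 × 13.6 = 13432 ft.
Site Q: ISA temp = 1°C, deviation +22°C, DA = 7000 + 120 × 22 = 9640 ft.
Site P is higher by 13432 − 9640 = 3792 ft.

Site P by 3792 ft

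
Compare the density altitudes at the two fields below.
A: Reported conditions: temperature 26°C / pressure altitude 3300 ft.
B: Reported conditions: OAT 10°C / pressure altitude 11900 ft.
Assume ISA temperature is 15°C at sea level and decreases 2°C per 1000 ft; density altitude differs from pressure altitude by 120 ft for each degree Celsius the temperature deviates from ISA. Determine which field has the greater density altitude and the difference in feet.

A: ISA temp = 8.4°C, deviation +17.6°C, DA = 3300 + 120 × 17.6 = 5412 ft.
B: ISA temp = -8.8°C, deviation +18.8°C, DA = 11900 + 120 × 18.8 = 14156 ft.
B is higher by 14156 − 5412 = 8744 ft.

B by 8744 ft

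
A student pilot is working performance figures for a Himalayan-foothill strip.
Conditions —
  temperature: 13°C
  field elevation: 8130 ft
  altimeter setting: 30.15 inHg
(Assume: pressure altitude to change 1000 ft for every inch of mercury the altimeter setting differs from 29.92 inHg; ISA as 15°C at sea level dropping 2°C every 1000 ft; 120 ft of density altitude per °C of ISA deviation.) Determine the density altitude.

9556 ft

Pressure altitude = 8130 + (29.92 − 30.15) × 1000 = 8130 + (-230) = 7900 ft.
ISA temperature at 7900 ft = 15 − 2 × (7900/1000) = -0.8°C.
ISA deviation = 13 − (-0.8) = +13.8°C.
Density altitude = 7900 + 120 × (13.8) = 9556 ft.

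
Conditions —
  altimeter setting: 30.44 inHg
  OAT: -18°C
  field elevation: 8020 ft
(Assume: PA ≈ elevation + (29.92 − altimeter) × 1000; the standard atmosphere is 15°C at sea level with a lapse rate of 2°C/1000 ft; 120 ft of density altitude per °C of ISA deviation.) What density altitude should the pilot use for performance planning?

Pressure altitude = 8020 + (29.92 − 30.44) × 1000 = 8020 + (-520) = 7500 ft.
ISA temperature at 7500 ft = 15 − 2 × (7500/1000) = 0°C.
ISA deviation = -18 − 0 = -18°C.
Density altitude = 7500 + 120 × (-18) = 5340 ft.

5340 ft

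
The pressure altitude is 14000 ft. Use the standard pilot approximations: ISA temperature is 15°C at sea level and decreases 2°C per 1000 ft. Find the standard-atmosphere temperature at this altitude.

-13°C

ISA temperature = 15 − 2 × (14000/1000) = 15 − 28 = -13°C.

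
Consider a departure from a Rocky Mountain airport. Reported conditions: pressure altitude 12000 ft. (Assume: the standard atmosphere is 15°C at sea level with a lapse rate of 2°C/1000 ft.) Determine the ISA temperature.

ISA temperature = 15 − 2 × (12000/1000) = 15 − 24 = -9°C.

-9°C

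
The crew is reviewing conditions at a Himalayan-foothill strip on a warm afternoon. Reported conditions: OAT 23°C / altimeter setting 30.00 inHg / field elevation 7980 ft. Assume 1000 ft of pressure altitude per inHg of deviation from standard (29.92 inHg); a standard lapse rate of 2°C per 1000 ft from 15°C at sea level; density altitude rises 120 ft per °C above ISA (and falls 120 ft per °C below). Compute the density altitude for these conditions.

Pressure altitude = 7980 + (29.92 − 30.00) × 1000 = 7980 + (-80) = 7900 ft.
ISA temperature at 7900 ft = 15 − 2 × (7900/1000) = -0.8°C.
ISA deviation = 23 − (-0.8) = +23.8°C.
Density altitude = 7900 + 120 × (23.8) = 10756 ft.

10756 ft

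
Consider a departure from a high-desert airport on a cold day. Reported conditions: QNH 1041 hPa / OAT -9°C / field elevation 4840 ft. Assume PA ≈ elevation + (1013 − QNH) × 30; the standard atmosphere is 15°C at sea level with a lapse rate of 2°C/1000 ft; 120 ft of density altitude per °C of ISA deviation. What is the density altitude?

2080 ft

Pressure altitude = 4840 + (1013 − 1041) × 30 = 4840 + (-840) = 4000 ft.
ISA temperature at 4000 ft = 15 − 2 × (4000/1000) = 7°C.
ISA deviation = -9 − 7 = -16°C.
Density altitude = 4000 + 120 × (-16) = 2080 ft.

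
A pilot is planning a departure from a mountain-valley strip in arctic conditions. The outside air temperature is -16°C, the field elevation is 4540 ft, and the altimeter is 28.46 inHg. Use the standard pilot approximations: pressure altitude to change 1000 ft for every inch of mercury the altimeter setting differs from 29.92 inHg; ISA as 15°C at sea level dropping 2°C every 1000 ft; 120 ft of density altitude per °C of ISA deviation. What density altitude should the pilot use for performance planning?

Pressure altitude = 4540 + (29.92 − 28.46) × 1000 = 4540 + (+1460) = 6000 ft.
ISA temperature at 6000 ft = 15 − 2 × (6000/1000) = 3°C.
ISA deviation = -16 − 3 = -19°C.
Density altitude = 6000 + 120 × (-19) = 3720 ft.

3720 ft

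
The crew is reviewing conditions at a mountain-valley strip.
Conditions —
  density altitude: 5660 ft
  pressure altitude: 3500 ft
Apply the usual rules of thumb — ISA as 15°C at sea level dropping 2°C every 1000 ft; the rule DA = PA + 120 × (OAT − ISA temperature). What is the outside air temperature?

26°C

Density altitude − pressure altitude = 5660 − 3500 = +2160 ft.
At 120 ft/°C that is an ISA deviation of 2160/120 = +18°C.
ISA temperature at 3500 ft = 15 − 2 × (3500/1000) = 8°C.
OAT = ISA + deviation = 8 + (+18) = 26°C.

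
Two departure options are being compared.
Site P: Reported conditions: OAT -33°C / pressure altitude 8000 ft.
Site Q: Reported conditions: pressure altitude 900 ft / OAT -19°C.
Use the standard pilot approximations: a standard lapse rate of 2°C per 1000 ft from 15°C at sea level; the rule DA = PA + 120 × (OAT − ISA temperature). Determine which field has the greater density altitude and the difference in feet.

Site P: ISA temp = -1°C, deviation -32°C, DA = 8000 + 120 × (-32) = 4160 ft.
Site Q: ISA temp = 13.2°C, deviation -32.2°C, DA = 900 + 120 × (-32.2) = -2964 ft.
Site P is higher by 4160 − (-2964) = 7124 ft.

Site P by 7124 ft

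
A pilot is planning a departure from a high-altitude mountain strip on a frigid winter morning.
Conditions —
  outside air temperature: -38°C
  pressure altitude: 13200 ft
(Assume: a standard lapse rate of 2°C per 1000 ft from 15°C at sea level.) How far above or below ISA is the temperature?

ISA-26.6°C

ISA temperature at 13200 ft = 15 − 2 × (13200/1000) = -11.4°C.
Deviation = OAT − ISA = -38 − (-11.4) = -26.6°C.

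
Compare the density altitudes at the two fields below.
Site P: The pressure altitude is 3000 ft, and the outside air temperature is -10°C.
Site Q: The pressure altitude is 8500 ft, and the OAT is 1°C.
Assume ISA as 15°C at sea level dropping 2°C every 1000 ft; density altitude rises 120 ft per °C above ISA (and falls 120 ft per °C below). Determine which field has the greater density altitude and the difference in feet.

Site Q by 8140 ft

Site P: ISA temp = 9°C, deviation -19°C, DA = 3000 + 120 × (-19) = 720 ft.
Site Q: ISA temp = -2°C, deviation +3°C, DA = 8500 + 120 × 3 = 8860 ft.
Site Q is higher by 8860 − 720 = 8140 ft.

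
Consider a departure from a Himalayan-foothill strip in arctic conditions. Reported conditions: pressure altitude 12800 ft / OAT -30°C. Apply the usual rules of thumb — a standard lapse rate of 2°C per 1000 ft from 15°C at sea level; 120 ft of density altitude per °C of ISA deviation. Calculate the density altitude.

ISA temperature at 12800 ft = 15 − 2 × (12800/1000) = -10.6°C.
ISA deviation = -30 − (-10.6) = -19.4°C.
Density altitude = 12800 + 120 × (-19.4) = 12800 + (-2328) = 10472 ft.

10472 ft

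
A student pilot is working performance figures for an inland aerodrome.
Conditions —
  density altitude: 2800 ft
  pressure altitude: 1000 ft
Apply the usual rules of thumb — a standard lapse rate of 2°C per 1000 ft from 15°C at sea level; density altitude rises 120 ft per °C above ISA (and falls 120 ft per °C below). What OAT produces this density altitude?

28°C

Density altitude − pressure altitude = 2800 − 1000 = +1800 ft.
At 120 ft/°C that is an ISA deviation of 1800/120 = +15°C.
ISA temperature at 1000 ft = 15 − 2 × (1000/1000) = 13°C.
OAT = ISA + deviation = 13 + (+15) = 28°C.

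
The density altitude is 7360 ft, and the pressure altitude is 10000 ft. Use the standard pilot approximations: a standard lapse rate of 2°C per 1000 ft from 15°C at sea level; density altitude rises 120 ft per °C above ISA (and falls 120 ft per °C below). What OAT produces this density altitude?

-27°C

Density altitude − pressure altitude = 7360 − 10000 = -2640 ft.
At 120 ft/°C that is an ISA deviation of -2640/120 = -22°C.
ISA temperature at 10000 ft = 15 − 2 × (10000/1000) = -5°C.
OAT = ISA + deviation = -5 + (-22) = -27°C.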